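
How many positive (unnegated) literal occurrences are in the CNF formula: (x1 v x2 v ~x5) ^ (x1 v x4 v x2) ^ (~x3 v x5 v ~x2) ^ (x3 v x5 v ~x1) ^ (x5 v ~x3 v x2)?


Scan each clause for unnegated literals.
Clause 1: 2 positive; Clause 2: 3 positive; Clause 3: 1 positive; Clause 4: 2 positive; Clause 5: 2 positive.
Total positive literal occurrences = 10.

10


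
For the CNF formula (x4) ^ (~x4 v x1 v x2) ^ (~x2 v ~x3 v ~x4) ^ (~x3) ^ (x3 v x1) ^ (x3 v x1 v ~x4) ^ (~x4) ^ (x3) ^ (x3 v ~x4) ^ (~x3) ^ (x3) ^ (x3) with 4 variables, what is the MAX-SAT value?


Enumerate all 16 truth assignments.
For each, count how many of the 12 clauses are satisfied.
The formula is not fully satisfiable, so the maximum is below 12.
Maximum simultaneously satisfiable clauses = 9.

9


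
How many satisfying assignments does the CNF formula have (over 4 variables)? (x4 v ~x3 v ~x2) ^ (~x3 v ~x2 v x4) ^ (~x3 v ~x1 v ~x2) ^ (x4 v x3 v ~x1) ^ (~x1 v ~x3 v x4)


Enumerate all 16 truth assignments over 4 variables.
Test each against every clause.
Satisfying assignments found: 10.

10


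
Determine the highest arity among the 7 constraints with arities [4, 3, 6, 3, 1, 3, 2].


The arities are: 4, 3, 6, 3, 1, 3, 2.
Scan for the maximum value.
Maximum arity = 6.

6


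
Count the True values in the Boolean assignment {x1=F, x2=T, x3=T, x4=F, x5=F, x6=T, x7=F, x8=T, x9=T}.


The weight is the number of variables assigned True.
True variables: x2, x3, x6, x8, x9.
Weight = 5.

5


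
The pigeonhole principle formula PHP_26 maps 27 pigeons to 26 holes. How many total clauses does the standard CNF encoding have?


The PHP encoding has two parts:
1) At-least-one-hole clauses: 27 (one per pigeon, each with 26 literals).
2) At-most-one-pigeon-per-hole clauses: 26 holes * C(27,2) = 26 * 351 = 9126.
Total clauses = 27 + 9126 = 9153.

9153


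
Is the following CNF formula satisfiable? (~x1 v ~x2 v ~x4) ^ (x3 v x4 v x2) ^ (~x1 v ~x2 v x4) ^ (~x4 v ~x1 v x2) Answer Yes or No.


Check all 16 possible truth assignments.
Number of satisfying assignments found: 8.
The formula is satisfiable.

Yes


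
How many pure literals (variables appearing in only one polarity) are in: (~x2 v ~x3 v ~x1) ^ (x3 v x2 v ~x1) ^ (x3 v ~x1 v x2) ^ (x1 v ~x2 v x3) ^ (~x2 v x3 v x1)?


A pure literal appears in only one polarity across all clauses.
No pure literals found.
Count = 0.

0


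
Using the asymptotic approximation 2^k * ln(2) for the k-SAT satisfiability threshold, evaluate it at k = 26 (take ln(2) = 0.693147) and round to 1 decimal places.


Using the asymptotic formula: threshold ~ 2^k * ln(2).
2^26 = 67108864.
67108864 * 0.693147 = 46516307.8.

46516307.8


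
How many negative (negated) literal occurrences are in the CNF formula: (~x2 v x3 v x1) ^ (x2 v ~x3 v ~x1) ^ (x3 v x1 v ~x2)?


Scan each clause for negated literals.
Clause 1: 1 negative; Clause 2: 2 negative; Clause 3: 1 negative.
Total negative literal occurrences = 4.

4


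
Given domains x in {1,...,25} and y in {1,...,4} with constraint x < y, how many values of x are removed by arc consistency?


For the constraint x < y, x needs a supporting value in y's domain.
x can be at most 3 (one less than y's maximum).
Valid x values from domain: 3 out of 25.
Pruned = 25 - 3 = 22.

22


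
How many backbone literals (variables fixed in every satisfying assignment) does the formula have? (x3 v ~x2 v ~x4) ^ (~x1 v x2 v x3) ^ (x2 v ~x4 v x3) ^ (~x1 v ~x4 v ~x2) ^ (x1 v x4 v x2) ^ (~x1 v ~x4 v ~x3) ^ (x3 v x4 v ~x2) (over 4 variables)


Find all satisfying assignments: 5 model(s).
Check which variables have the same value in every model.
Fixed variables: x3=T.
Backbone size = 1.

1


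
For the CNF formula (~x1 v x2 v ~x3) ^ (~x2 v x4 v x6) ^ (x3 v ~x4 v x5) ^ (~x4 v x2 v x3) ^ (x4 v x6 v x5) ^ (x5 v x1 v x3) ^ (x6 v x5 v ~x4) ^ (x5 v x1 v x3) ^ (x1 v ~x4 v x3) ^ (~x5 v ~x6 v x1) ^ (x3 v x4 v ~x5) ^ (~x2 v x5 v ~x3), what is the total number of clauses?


Each group enclosed in parentheses joined by ^ is one clause.
Counting the conjuncts: 12 clauses.

12


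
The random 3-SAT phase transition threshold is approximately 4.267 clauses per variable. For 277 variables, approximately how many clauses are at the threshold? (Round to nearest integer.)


The 3-SAT phase transition occurs at approximately 4.267 clauses per variable.
m = 4.267 * 277 = 1181.959.
Rounded to nearest integer: 1182.

1182


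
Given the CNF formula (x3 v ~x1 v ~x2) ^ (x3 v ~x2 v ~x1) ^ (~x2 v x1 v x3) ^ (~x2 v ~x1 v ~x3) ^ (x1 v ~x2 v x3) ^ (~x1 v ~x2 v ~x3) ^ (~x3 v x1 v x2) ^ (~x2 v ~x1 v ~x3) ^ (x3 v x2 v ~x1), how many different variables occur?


Identify each distinct variable in the formula.
Variables found: x1, x2, x3.
Total distinct variables = 3.

3


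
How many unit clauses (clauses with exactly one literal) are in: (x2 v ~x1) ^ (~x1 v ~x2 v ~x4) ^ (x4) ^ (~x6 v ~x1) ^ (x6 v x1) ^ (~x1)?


A unit clause contains exactly one literal.
Unit clauses found: (x4), (~x1).
Count = 2.

2


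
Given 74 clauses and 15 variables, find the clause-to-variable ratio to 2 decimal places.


Clause-to-variable ratio = clauses / variables.
74 / 15 = 4.93.

4.93


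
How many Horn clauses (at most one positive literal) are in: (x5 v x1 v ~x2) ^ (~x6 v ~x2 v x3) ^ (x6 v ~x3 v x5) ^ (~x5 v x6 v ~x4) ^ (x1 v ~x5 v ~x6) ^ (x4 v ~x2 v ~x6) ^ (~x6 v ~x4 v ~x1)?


A Horn clause has at most one positive literal.
Clause 1: 2 positive lit(s) -> not Horn
Clause 2: 1 positive lit(s) -> Horn
Clause 3: 2 positive lit(s) -> not Horn
Clause 4: 1 positive lit(s) -> Horn
Clause 5: 1 positive lit(s) -> Horn
Clause 6: 1 positive lit(s) -> Horn
Clause 7: 0 positive lit(s) -> Horn
Total Horn clauses = 5.

5


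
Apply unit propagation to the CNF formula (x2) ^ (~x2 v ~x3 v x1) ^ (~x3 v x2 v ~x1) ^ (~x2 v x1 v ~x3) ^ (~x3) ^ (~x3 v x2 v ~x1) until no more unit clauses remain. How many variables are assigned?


Unit propagation repeatedly assigns the literal in any unit clause, then simplifies.
Assignments in order: x2 = T, x3 = F.
No further unit clauses remain.
Total variables assigned = 2.

2


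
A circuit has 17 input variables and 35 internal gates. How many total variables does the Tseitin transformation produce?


The Tseitin transformation introduces one auxiliary variable per gate.
Total variables = inputs + gates = 17 + 35 = 52.

52


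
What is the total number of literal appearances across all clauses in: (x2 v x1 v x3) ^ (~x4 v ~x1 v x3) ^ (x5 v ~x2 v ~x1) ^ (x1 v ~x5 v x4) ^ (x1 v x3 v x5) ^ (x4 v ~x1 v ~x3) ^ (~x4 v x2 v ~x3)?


Clause lengths: 3, 3, 3, 3, 3, 3, 3.
Sum = 3 + 3 + 3 + 3 + 3 + 3 + 3 = 21.

21


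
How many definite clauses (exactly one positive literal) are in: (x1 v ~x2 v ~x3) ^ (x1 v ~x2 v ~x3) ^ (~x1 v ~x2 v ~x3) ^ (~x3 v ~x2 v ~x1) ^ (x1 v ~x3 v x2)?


A definite clause has exactly one positive literal.
Clause 1: 1 positive -> definite
Clause 2: 1 positive -> definite
Clause 3: 0 positive -> not definite
Clause 4: 0 positive -> not definite
Clause 5: 2 positive -> not definite
Definite clause count = 2.

2


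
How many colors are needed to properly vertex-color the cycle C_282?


A cycle on an even number of vertices is bipartite: alternate two colors around the cycle.
Since 282 is even, two colors suffice, and at least two are needed because the graph has edges.
Chromatic number = 2.

2


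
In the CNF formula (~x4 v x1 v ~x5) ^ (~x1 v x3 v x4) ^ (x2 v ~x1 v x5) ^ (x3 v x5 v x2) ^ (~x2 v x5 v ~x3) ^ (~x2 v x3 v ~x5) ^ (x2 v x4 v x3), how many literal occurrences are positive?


Scan each clause for unnegated literals.
Clause 1: 1 positive; Clause 2: 2 positive; Clause 3: 2 positive; Clause 4: 3 positive; Clause 5: 1 positive; Clause 6: 1 positive; Clause 7: 3 positive.
Total positive literal occurrences = 13.

13


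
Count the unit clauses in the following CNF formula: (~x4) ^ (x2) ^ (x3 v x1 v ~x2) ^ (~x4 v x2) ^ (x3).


A unit clause contains exactly one literal.
Unit clauses found: (~x4), (x2), (x3).
Count = 3.

3


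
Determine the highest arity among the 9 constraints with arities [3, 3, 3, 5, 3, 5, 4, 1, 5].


The arities are: 3, 3, 3, 5, 3, 5, 4, 1, 5.
Scan for the maximum value.
Maximum arity = 5.

5


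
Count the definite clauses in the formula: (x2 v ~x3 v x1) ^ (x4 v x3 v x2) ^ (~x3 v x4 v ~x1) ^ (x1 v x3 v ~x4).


A definite clause has exactly one positive literal.
Clause 1: 2 positive -> not definite
Clause 2: 3 positive -> not definite
Clause 3: 1 positive -> definite
Clause 4: 2 positive -> not definite
Definite clause count = 1.

1


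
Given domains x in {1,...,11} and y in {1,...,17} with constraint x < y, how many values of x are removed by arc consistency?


For the constraint x < y, x needs a supporting value in y's domain.
x can be at most 16 (one less than y's maximum).
Valid x values from domain: 11 out of 11.
Pruned = 11 - 11 = 0.

0


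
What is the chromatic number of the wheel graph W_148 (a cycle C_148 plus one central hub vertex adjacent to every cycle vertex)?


W_148 consists of the cycle C_148 together with a hub vertex adjacent to every cycle vertex.
The cycle C_148 needs 2 colors (even cycle -> 2).
The hub is adjacent to every cycle vertex, so it must receive a new color distinct from all of them.
Chromatic number = 2 + 1 = 3.

3


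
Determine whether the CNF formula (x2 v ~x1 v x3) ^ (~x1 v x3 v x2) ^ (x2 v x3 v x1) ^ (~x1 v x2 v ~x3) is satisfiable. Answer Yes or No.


Check all 8 possible truth assignments.
Number of satisfying assignments found: 5.
The formula is satisfiable.

Yes


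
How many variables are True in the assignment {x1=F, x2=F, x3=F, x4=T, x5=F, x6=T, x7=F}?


The weight is the number of variables assigned True.
True variables: x4, x6.
Weight = 2.

2


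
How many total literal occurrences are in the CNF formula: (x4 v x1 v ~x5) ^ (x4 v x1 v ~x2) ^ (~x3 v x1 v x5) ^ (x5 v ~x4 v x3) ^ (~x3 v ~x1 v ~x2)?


Clause lengths: 3, 3, 3, 3, 3.
Sum = 3 + 3 + 3 + 3 + 3 = 15.

15


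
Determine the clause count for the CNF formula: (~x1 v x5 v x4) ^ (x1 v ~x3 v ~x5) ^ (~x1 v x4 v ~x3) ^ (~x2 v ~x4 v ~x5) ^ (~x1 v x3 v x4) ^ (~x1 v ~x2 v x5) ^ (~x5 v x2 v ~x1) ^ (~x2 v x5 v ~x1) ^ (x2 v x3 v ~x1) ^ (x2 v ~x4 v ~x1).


Each group enclosed in parentheses joined by ^ is one clause.
Counting the conjuncts: 10 clauses.

10


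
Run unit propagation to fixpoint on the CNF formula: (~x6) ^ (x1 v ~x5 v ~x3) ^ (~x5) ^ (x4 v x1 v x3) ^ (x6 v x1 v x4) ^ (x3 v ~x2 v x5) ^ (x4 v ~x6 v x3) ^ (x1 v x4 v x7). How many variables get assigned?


Unit propagation repeatedly assigns the literal in any unit clause, then simplifies.
Assignments in order: x6 = F, x5 = F.
No further unit clauses remain.
Total variables assigned = 2.

2


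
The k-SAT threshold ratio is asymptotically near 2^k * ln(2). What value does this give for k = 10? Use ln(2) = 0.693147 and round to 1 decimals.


Using the asymptotic formula: threshold ~ 2^k * ln(2).
2^10 = 1024.
1024 * 0.693147 = 709.8.

709.8


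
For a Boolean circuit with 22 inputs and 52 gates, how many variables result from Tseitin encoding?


The Tseitin transformation introduces one auxiliary variable per gate.
Total variables = inputs + gates = 22 + 52 = 74.

74


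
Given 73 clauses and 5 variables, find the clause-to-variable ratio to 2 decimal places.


Clause-to-variable ratio = clauses / variables.
73 / 5 = 14.6.

14.6


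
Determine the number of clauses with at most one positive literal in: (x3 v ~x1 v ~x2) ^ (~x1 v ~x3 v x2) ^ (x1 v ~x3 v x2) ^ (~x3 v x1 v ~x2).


A Horn clause has at most one positive literal.
Clause 1: 1 positive lit(s) -> Horn
Clause 2: 1 positive lit(s) -> Horn
Clause 3: 2 positive lit(s) -> not Horn
Clause 4: 1 positive lit(s) -> Horn
Total Horn clauses = 3.

3


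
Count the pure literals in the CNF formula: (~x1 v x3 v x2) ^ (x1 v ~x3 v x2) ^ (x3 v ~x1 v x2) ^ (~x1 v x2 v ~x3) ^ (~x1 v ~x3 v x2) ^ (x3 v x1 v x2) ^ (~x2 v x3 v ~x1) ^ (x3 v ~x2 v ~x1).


A pure literal appears in only one polarity across all clauses.
No pure literals found.
Count = 0.

0


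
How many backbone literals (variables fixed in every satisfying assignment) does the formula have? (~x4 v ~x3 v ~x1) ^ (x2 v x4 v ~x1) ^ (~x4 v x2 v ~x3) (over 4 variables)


Find all satisfying assignments: 11 model(s).
Check which variables have the same value in every model.
No variable is fixed across all models.
Backbone size = 0.

0


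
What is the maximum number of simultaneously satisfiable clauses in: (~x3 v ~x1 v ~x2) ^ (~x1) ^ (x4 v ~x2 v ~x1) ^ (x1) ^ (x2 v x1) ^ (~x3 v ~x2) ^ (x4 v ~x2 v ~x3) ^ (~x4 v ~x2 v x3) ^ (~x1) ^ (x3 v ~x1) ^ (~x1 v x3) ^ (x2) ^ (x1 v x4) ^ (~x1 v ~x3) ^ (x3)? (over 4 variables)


Enumerate all 16 truth assignments.
For each, count how many of the 15 clauses are satisfied.
The formula is not fully satisfiable, so the maximum is below 15.
Maximum simultaneously satisfiable clauses = 13.

13


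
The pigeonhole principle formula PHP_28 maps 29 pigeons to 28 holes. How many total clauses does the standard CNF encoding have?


The PHP encoding has two parts:
1) At-least-one-hole clauses: 29 (one per pigeon, each with 28 literals).
2) At-most-one-pigeon-per-hole clauses: 28 holes * C(29,2) = 28 * 406 = 11368.
Total clauses = 29 + 11368 = 11397.

11397


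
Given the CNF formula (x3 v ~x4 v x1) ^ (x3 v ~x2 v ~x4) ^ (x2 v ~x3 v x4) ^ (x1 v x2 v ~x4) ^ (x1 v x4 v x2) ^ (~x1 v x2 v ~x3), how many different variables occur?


Identify each distinct variable in the formula.
Variables found: x1, x2, x3, x4.
Total distinct variables = 4.

4


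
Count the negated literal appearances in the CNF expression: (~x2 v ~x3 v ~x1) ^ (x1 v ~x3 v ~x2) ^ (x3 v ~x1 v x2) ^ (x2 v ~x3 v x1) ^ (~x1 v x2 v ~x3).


Scan each clause for negated literals.
Clause 1: 3 negative; Clause 2: 2 negative; Clause 3: 1 negative; Clause 4: 1 negative; Clause 5: 2 negative.
Total negative literal occurrences = 9.

9


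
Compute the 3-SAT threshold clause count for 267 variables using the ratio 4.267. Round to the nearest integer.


The 3-SAT phase transition occurs at approximately 4.267 clauses per variable.
m = 4.267 * 267 = 1139.289.
Rounded to nearest integer: 1139.

1139


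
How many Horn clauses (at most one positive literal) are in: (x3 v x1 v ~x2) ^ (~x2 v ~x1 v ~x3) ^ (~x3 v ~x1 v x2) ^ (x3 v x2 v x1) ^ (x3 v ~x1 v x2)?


A Horn clause has at most one positive literal.
Clause 1: 2 positive lit(s) -> not Horn
Clause 2: 0 positive lit(s) -> Horn
Clause 3: 1 positive lit(s) -> Horn
Clause 4: 3 positive lit(s) -> not Horn
Clause 5: 2 positive lit(s) -> not Horn
Total Horn clauses = 2.

2


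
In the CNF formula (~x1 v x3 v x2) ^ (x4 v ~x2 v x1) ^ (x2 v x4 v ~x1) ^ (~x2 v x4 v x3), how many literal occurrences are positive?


Scan each clause for unnegated literals.
Clause 1: 2 positive; Clause 2: 2 positive; Clause 3: 2 positive; Clause 4: 2 positive.
Total positive literal occurrences = 8.

8


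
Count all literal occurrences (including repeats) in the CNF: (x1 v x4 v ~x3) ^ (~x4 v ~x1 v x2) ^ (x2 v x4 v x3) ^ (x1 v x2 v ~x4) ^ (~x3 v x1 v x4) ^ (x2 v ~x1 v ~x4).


Clause lengths: 3, 3, 3, 3, 3, 3.
Sum = 3 + 3 + 3 + 3 + 3 + 3 = 18.

18


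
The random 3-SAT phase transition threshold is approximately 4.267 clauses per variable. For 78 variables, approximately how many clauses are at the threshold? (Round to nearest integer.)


The 3-SAT phase transition occurs at approximately 4.267 clauses per variable.
m = 4.267 * 78 = 332.826.
Rounded to nearest integer: 333.

333


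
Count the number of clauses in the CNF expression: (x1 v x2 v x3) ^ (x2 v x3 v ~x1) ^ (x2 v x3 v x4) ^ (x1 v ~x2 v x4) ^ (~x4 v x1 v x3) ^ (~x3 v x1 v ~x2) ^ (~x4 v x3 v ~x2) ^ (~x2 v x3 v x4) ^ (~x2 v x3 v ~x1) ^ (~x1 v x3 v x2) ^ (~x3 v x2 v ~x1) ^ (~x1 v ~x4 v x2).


Each group enclosed in parentheses joined by ^ is one clause.
Counting the conjuncts: 12 clauses.

12


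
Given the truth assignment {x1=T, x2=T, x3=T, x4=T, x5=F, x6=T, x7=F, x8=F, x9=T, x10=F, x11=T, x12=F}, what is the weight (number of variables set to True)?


The weight is the number of variables assigned True.
True variables: x1, x2, x3, x4, x6, x9, x11.
Weight = 7.

7


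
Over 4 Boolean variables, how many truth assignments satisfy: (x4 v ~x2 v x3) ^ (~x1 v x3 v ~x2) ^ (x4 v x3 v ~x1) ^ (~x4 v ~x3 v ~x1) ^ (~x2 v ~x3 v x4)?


Enumerate all 16 truth assignments over 4 variables.
Test each against every clause.
Satisfying assignments found: 8.

8


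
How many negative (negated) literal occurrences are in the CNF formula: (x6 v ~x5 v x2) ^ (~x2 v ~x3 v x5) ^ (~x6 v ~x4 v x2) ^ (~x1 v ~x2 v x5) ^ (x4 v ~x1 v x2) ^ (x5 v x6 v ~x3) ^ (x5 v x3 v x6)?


Scan each clause for negated literals.
Clause 1: 1 negative; Clause 2: 2 negative; Clause 3: 2 negative; Clause 4: 2 negative; Clause 5: 1 negative; Clause 6: 1 negative; Clause 7: 0 negative.
Total negative literal occurrences = 9.

9


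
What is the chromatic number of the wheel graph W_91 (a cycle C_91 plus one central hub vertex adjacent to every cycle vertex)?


W_91 consists of the cycle C_91 together with a hub vertex adjacent to every cycle vertex.
The cycle C_91 needs 3 colors (odd cycle -> 3).
The hub is adjacent to every cycle vertex, so it must receive a new color distinct from all of them.
Chromatic number = 3 + 1 = 4.

4


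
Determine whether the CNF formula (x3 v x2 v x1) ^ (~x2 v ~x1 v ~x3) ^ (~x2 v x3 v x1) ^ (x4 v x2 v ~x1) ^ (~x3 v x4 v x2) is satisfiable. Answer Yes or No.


Check all 16 possible truth assignments.
Number of satisfying assignments found: 7.
The formula is satisfiable.

Yes


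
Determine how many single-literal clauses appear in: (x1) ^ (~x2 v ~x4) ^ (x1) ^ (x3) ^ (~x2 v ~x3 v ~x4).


A unit clause contains exactly one literal.
Unit clauses found: (x1), (x1), (x3).
Count = 3.

3


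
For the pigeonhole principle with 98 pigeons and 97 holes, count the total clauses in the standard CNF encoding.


The PHP encoding has two parts:
1) At-least-one-hole clauses: 98 (one per pigeon, each with 97 literals).
2) At-most-one-pigeon-per-hole clauses: 97 holes * C(98,2) = 97 * 4753 = 461041.
Total clauses = 98 + 461041 = 461139.

461139


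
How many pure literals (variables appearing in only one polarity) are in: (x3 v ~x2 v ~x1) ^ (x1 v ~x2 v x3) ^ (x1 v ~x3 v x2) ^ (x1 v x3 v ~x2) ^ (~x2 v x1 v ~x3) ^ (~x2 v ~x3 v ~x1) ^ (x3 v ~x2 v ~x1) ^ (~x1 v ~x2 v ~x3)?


A pure literal appears in only one polarity across all clauses.
No pure literals found.
Count = 0.

0


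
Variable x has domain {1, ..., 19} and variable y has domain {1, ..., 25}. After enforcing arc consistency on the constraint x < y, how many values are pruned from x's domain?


For the constraint x < y, x needs a supporting value in y's domain.
x can be at most 24 (one less than y's maximum).
Valid x values from domain: 19 out of 19.
Pruned = 19 - 19 = 0.

0


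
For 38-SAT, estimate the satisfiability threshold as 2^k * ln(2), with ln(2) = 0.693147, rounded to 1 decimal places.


Using the asymptotic formula: threshold ~ 2^k * ln(2).
2^38 = 274877906944.
274877906944 * 0.693147 = 190530796564.5.

190530796564.5


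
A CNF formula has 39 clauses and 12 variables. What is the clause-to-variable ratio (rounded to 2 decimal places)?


Clause-to-variable ratio = clauses / variables.
39 / 12 = 3.25.

3.25


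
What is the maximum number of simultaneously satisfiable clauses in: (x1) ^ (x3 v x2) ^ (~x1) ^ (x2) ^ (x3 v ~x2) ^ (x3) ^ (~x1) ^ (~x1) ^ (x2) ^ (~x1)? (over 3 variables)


Enumerate all 8 truth assignments.
For each, count how many of the 10 clauses are satisfied.
The formula is not fully satisfiable, so the maximum is below 10.
Maximum simultaneously satisfiable clauses = 9.

9


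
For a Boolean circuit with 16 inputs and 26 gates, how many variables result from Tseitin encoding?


The Tseitin transformation introduces one auxiliary variable per gate.
Total variables = inputs + gates = 16 + 26 = 42.

42


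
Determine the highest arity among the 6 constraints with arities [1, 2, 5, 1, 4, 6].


The arities are: 1, 2, 5, 1, 4, 6.
Scan for the maximum value.
Maximum arity = 6.

6


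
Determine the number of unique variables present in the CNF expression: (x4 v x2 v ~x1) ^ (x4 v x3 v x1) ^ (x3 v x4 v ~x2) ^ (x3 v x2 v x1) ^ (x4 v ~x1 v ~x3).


Identify each distinct variable in the formula.
Variables found: x1, x2, x3, x4.
Total distinct variables = 4.

4


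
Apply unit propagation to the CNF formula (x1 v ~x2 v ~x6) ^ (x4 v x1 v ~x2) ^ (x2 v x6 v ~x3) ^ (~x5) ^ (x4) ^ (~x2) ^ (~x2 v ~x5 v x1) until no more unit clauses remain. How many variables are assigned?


Unit propagation repeatedly assigns the literal in any unit clause, then simplifies.
Assignments in order: x5 = F, x4 = T, x2 = F.
No further unit clauses remain.
Total variables assigned = 3.

3


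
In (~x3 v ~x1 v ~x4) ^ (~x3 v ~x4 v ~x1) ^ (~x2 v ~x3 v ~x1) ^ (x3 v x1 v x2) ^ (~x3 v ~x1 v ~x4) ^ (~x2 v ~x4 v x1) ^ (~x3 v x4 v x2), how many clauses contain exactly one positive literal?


A definite clause has exactly one positive literal.
Clause 1: 0 positive -> not definite
Clause 2: 0 positive -> not definite
Clause 3: 0 positive -> not definite
Clause 4: 3 positive -> not definite
Clause 5: 0 positive -> not definite
Clause 6: 1 positive -> definite
Clause 7: 2 positive -> not definite
Definite clause count = 1.

1


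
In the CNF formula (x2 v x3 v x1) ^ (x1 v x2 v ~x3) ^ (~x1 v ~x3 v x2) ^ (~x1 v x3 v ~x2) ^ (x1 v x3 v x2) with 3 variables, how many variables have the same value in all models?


Find all satisfying assignments: 4 model(s).
Check which variables have the same value in every model.
No variable is fixed across all models.
Backbone size = 0.

0


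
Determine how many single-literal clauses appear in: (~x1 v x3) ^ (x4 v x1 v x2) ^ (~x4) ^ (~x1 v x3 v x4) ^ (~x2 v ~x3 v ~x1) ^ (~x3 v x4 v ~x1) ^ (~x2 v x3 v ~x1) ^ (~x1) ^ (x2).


A unit clause contains exactly one literal.
Unit clauses found: (~x4), (~x1), (x2).
Count = 3.

3


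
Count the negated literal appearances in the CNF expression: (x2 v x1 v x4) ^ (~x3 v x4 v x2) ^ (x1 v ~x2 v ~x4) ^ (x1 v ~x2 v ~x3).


Scan each clause for negated literals.
Clause 1: 0 negative; Clause 2: 1 negative; Clause 3: 2 negative; Clause 4: 2 negative.
Total negative literal occurrences = 5.

5


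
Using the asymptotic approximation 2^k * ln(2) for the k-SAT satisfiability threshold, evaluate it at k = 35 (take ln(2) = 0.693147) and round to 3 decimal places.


Using the asymptotic formula: threshold ~ 2^k * ln(2).
2^35 = 34359738368.
34359738368 * 0.693147 = 23816349570.564.

23816349570.564


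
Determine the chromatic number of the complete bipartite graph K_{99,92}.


K_{99,92} is bipartite by definition: the two parts are independent sets, with every edge crossing between them.
Color all vertices in one part with color 1 and all vertices in the other part with color 2.
Since the graph has at least one edge, one color does not suffice.
Chromatic number = 2.

2


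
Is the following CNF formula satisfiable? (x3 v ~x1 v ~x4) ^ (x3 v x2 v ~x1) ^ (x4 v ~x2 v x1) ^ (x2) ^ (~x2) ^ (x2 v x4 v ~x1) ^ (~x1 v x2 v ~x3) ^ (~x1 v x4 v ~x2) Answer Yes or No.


Check all 16 possible truth assignments.
Number of satisfying assignments found: 0.
The formula is unsatisfiable.

No


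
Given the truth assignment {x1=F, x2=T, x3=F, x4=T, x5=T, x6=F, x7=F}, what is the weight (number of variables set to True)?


The weight is the number of variables assigned True.
True variables: x2, x4, x5.
Weight = 3.

3


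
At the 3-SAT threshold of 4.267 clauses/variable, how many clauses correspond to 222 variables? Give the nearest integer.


The 3-SAT phase transition occurs at approximately 4.267 clauses per variable.
m = 4.267 * 222 = 947.274.
Rounded to nearest integer: 947.

947


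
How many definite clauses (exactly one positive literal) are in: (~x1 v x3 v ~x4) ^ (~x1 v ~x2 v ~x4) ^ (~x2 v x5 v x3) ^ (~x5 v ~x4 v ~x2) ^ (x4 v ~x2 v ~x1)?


A definite clause has exactly one positive literal.
Clause 1: 1 positive -> definite
Clause 2: 0 positive -> not definite
Clause 3: 2 positive -> not definite
Clause 4: 0 positive -> not definite
Clause 5: 1 positive -> definite
Definite clause count = 2.

2


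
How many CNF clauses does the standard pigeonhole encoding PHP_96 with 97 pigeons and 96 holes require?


The PHP encoding has two parts:
1) At-least-one-hole clauses: 97 (one per pigeon, each with 96 literals).
2) At-most-one-pigeon-per-hole clauses: 96 holes * C(97,2) = 96 * 4656 = 446976.
Total clauses = 97 + 446976 = 447073.

447073


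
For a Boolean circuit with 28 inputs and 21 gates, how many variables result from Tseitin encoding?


The Tseitin transformation introduces one auxiliary variable per gate.
Total variables = inputs + gates = 28 + 21 = 49.

49


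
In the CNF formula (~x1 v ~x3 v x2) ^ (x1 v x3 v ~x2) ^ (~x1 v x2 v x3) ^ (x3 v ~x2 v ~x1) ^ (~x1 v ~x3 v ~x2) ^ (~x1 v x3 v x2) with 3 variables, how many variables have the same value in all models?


Find all satisfying assignments: 3 model(s).
Check which variables have the same value in every model.
Fixed variables: x1=F.
Backbone size = 1.

1


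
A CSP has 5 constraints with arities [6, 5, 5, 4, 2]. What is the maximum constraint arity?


The arities are: 6, 5, 5, 4, 2.
Scan for the maximum value.
Maximum arity = 6.

6


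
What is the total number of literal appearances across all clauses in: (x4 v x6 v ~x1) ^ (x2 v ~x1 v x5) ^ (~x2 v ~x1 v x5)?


Clause lengths: 3, 3, 3.
Sum = 3 + 3 + 3 = 9.

9


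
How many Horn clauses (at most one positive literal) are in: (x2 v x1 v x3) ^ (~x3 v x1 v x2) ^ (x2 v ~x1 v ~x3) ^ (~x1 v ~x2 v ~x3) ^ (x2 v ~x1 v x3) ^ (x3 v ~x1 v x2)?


A Horn clause has at most one positive literal.
Clause 1: 3 positive lit(s) -> not Horn
Clause 2: 2 positive lit(s) -> not Horn
Clause 3: 1 positive lit(s) -> Horn
Clause 4: 0 positive lit(s) -> Horn
Clause 5: 2 positive lit(s) -> not Horn
Clause 6: 2 positive lit(s) -> not Horn
Total Horn clauses = 2.

2


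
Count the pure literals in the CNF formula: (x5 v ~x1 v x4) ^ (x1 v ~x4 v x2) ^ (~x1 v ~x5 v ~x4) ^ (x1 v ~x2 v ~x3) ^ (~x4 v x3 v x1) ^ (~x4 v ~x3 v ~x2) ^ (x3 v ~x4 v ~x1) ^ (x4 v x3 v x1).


A pure literal appears in only one polarity across all clauses.
No pure literals found.
Count = 0.

0


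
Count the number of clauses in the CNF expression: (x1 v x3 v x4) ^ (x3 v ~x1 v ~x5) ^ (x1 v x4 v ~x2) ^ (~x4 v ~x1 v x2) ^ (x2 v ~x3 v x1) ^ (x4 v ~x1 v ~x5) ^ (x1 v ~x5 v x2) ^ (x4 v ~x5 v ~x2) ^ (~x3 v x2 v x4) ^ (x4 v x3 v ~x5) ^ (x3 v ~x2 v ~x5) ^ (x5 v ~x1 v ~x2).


Each group enclosed in parentheses joined by ^ is one clause.
Counting the conjuncts: 12 clauses.

12


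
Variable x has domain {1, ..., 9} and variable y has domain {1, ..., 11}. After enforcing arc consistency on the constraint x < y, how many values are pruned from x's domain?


For the constraint x < y, x needs a supporting value in y's domain.
x can be at most 10 (one less than y's maximum).
Valid x values from domain: 9 out of 9.
Pruned = 9 - 9 = 0.

0


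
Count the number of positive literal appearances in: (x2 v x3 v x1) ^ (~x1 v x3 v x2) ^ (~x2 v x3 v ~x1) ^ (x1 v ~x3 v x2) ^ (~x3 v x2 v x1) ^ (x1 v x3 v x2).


Scan each clause for unnegated literals.
Clause 1: 3 positive; Clause 2: 2 positive; Clause 3: 1 positive; Clause 4: 2 positive; Clause 5: 2 positive; Clause 6: 3 positive.
Total positive literal occurrences = 13.

13


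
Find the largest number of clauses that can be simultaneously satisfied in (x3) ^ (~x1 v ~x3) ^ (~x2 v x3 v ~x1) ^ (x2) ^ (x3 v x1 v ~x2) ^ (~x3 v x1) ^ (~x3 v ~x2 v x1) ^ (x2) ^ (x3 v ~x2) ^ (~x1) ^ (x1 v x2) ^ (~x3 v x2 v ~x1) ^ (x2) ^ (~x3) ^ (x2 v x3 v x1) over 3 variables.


Enumerate all 8 truth assignments.
For each, count how many of the 15 clauses are satisfied.
The formula is not fully satisfiable, so the maximum is below 15.
Maximum simultaneously satisfiable clauses = 12.

12


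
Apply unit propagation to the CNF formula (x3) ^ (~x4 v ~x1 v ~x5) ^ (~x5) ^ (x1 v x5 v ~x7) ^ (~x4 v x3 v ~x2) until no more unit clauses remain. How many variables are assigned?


Unit propagation repeatedly assigns the literal in any unit clause, then simplifies.
Assignments in order: x3 = T, x5 = F.
No further unit clauses remain.
Total variables assigned = 2.

2


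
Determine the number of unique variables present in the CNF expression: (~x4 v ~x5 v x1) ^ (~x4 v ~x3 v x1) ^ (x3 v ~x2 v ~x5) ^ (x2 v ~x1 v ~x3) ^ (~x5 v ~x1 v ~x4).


Identify each distinct variable in the formula.
Variables found: x1, x2, x3, x4, x5.
Total distinct variables = 5.

5


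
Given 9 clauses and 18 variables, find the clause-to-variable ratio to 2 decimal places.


Clause-to-variable ratio = clauses / variables.
9 / 18 = 0.5.

0.5


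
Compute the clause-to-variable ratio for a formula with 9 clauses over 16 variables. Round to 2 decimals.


Clause-to-variable ratio = clauses / variables.
9 / 16 = 0.56.

0.56


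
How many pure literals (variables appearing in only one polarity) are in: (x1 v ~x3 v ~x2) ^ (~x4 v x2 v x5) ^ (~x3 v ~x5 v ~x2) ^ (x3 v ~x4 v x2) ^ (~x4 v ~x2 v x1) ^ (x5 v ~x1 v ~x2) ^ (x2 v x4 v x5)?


A pure literal appears in only one polarity across all clauses.
No pure literals found.
Count = 0.

0


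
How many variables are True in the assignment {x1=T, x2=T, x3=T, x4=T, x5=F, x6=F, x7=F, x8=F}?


The weight is the number of variables assigned True.
True variables: x1, x2, x3, x4.
Weight = 4.

4


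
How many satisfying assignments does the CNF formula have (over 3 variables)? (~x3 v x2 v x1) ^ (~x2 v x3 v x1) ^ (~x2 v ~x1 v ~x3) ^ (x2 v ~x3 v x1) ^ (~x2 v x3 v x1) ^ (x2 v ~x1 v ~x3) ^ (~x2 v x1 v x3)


Enumerate all 8 truth assignments over 3 variables.
Test each against every clause.
Satisfying assignments found: 4.

4


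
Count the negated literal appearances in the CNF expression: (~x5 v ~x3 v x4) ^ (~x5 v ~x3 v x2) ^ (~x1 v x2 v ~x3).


Scan each clause for negated literals.
Clause 1: 2 negative; Clause 2: 2 negative; Clause 3: 2 negative.
Total negative literal occurrences = 6.

6


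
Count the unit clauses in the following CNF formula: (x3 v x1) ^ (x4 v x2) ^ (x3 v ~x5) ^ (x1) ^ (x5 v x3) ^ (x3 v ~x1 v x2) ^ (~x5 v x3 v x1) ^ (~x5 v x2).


A unit clause contains exactly one literal.
Unit clauses found: (x1).
Count = 1.

1


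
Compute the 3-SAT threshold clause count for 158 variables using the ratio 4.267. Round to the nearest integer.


The 3-SAT phase transition occurs at approximately 4.267 clauses per variable.
m = 4.267 * 158 = 674.186.
Rounded to nearest integer: 674.

674


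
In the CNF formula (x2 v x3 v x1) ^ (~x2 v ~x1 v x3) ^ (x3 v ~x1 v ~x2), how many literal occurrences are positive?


Scan each clause for unnegated literals.
Clause 1: 3 positive; Clause 2: 1 positive; Clause 3: 1 positive.
Total positive literal occurrences = 5.

5


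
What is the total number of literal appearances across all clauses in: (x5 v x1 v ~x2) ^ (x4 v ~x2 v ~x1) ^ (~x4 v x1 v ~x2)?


Clause lengths: 3, 3, 3.
Sum = 3 + 3 + 3 = 9.

9


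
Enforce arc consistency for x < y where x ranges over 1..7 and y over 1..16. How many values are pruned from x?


For the constraint x < y, x needs a supporting value in y's domain.
x can be at most 15 (one less than y's maximum).
Valid x values from domain: 7 out of 7.
Pruned = 7 - 7 = 0.

0


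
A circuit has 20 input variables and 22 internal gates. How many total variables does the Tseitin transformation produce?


The Tseitin transformation introduces one auxiliary variable per gate.
Total variables = inputs + gates = 20 + 22 = 42.

42


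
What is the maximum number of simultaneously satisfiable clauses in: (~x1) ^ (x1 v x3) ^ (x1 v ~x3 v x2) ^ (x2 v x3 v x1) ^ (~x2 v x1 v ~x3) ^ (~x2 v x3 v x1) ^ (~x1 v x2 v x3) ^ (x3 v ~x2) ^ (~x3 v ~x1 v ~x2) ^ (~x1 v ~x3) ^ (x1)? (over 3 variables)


Enumerate all 8 truth assignments.
For each, count how many of the 11 clauses are satisfied.
The formula is not fully satisfiable, so the maximum is below 11.
Maximum simultaneously satisfiable clauses = 9.

9


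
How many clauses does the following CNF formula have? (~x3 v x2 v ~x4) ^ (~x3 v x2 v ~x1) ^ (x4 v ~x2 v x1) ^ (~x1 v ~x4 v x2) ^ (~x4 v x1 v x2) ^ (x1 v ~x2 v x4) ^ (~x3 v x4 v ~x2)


Each group enclosed in parentheses joined by ^ is one clause.
Counting the conjuncts: 7 clauses.

7


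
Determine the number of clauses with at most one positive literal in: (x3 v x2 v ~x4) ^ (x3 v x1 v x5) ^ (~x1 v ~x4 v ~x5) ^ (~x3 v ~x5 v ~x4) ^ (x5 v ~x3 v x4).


A Horn clause has at most one positive literal.
Clause 1: 2 positive lit(s) -> not Horn
Clause 2: 3 positive lit(s) -> not Horn
Clause 3: 0 positive lit(s) -> Horn
Clause 4: 0 positive lit(s) -> Horn
Clause 5: 2 positive lit(s) -> not Horn
Total Horn clauses = 2.

2


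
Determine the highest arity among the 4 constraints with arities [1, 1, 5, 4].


The arities are: 1, 1, 5, 4.
Scan for the maximum value.
Maximum arity = 5.

5


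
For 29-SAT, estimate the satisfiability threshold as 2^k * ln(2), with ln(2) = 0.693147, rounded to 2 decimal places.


Using the asymptotic formula: threshold ~ 2^k * ln(2).
2^29 = 536870912.
536870912 * 0.693147 = 372130462.04.

372130462.04


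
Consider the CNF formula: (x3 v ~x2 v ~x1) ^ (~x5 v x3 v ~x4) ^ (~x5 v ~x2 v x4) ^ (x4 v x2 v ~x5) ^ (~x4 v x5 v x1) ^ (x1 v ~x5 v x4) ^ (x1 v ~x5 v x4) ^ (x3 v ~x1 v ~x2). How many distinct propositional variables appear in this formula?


Identify each distinct variable in the formula.
Variables found: x1, x2, x3, x4, x5.
Total distinct variables = 5.

5


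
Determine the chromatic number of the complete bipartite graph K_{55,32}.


K_{55,32} is bipartite by definition: the two parts are independent sets, with every edge crossing between them.
Color all vertices in one part with color 1 and all vertices in the other part with color 2.
Since the graph has at least one edge, one color does not suffice.
Chromatic number = 2.

2


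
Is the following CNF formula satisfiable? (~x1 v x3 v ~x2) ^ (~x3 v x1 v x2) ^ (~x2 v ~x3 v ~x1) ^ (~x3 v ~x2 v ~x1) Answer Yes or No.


Check all 8 possible truth assignments.
Number of satisfying assignments found: 5.
The formula is satisfiable.

Yes


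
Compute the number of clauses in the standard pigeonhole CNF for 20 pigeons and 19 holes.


The PHP encoding has two parts:
1) At-least-one-hole clauses: 20 (one per pigeon, each with 19 literals).
2) At-most-one-pigeon-per-hole clauses: 19 holes * C(20,2) = 19 * 190 = 3610.
Total clauses = 20 + 3610 = 3630.

3630


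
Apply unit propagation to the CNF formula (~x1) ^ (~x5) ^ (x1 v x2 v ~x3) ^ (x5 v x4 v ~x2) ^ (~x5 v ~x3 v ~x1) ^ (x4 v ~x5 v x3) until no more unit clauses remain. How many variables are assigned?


Unit propagation repeatedly assigns the literal in any unit clause, then simplifies.
Assignments in order: x1 = F, x5 = F.
No further unit clauses remain.
Total variables assigned = 2.

2


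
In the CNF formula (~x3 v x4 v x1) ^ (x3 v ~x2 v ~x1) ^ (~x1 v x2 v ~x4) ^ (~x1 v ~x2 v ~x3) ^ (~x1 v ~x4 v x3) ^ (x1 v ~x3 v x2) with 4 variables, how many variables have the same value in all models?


Find all satisfying assignments: 7 model(s).
Check which variables have the same value in every model.
No variable is fixed across all models.
Backbone size = 0.

0


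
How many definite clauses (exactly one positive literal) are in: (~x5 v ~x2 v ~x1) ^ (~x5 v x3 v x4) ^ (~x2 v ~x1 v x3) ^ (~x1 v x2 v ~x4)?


A definite clause has exactly one positive literal.
Clause 1: 0 positive -> not definite
Clause 2: 2 positive -> not definite
Clause 3: 1 positive -> definite
Clause 4: 1 positive -> definite
Definite clause count = 2.

2


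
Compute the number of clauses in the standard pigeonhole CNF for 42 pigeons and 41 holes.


The PHP encoding has two parts:
1) At-least-one-hole clauses: 42 (one per pigeon, each with 41 literals).
2) At-most-one-pigeon-per-hole clauses: 41 holes * C(42,2) = 41 * 861 = 35301.
Total clauses = 42 + 35301 = 35343.

35343


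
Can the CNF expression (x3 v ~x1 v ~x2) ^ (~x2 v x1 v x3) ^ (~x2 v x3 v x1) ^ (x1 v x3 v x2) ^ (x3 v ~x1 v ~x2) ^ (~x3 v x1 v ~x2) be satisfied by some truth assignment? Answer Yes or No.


Check all 8 possible truth assignments.
Number of satisfying assignments found: 4.
The formula is satisfiable.

Yes


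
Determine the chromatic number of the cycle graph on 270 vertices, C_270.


A cycle on an even number of vertices is bipartite: alternate two colors around the cycle.
Since 270 is even, two colors suffice, and at least two are needed because the graph has edges.
Chromatic number = 2.

2


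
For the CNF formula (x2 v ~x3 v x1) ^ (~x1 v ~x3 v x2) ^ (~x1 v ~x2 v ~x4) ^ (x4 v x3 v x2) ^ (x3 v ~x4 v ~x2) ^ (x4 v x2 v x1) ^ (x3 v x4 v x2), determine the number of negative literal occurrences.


Scan each clause for negated literals.
Clause 1: 1 negative; Clause 2: 2 negative; Clause 3: 3 negative; Clause 4: 0 negative; Clause 5: 2 negative; Clause 6: 0 negative; Clause 7: 0 negative.
Total negative literal occurrences = 8.

8


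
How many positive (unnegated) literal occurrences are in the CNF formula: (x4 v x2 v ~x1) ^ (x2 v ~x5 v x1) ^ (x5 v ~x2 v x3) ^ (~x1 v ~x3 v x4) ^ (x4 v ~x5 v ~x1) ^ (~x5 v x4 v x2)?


Scan each clause for unnegated literals.
Clause 1: 2 positive; Clause 2: 2 positive; Clause 3: 2 positive; Clause 4: 1 positive; Clause 5: 1 positive; Clause 6: 2 positive.
Total positive literal occurrences = 10.

10


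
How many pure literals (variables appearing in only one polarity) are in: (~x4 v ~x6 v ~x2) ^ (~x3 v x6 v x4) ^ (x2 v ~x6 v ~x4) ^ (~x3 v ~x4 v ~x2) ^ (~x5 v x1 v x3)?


A pure literal appears in only one polarity across all clauses.
Pure literals: x1 (positive only), x5 (negative only).
Count = 2.

2


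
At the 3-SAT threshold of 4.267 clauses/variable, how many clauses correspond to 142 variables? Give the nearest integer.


The 3-SAT phase transition occurs at approximately 4.267 clauses per variable.
m = 4.267 * 142 = 605.914.
Rounded to nearest integer: 606.

606


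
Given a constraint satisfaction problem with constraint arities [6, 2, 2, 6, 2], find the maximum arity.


The arities are: 6, 2, 2, 6, 2.
Scan for the maximum value.
Maximum arity = 6.

6


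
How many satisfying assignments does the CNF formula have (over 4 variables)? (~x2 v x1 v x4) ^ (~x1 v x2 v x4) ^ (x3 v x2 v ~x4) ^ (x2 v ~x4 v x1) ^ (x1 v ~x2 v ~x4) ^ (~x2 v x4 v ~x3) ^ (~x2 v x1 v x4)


Enumerate all 16 truth assignments over 4 variables.
Test each against every clause.
Satisfying assignments found: 6.

6


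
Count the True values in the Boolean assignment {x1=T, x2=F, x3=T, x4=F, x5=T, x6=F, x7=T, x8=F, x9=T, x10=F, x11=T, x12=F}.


The weight is the number of variables assigned True.
True variables: x1, x3, x5, x7, x9, x11.
Weight = 6.

6


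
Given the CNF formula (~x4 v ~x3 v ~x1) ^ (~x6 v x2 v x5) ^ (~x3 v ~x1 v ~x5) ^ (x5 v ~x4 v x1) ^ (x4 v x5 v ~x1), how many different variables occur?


Identify each distinct variable in the formula.
Variables found: x1, x2, x3, x4, x5, x6.
Total distinct variables = 6.

6


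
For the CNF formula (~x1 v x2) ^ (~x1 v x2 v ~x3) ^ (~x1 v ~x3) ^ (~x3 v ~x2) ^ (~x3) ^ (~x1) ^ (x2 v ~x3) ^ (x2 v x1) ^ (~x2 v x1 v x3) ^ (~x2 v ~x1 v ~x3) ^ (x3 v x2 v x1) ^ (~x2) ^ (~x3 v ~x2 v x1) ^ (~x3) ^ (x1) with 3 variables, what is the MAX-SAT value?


Enumerate all 8 truth assignments.
For each, count how many of the 15 clauses are satisfied.
The formula is not fully satisfiable, so the maximum is below 15.
Maximum simultaneously satisfiable clauses = 13.

13
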